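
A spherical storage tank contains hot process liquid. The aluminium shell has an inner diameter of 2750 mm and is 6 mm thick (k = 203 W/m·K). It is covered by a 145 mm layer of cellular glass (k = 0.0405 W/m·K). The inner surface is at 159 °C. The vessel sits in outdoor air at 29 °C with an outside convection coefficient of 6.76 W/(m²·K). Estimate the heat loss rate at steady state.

Each spherical layer contributes R = (1/r_i − 1/r_o)/(4πk):
R_aluminium shell = (1/1.375 − 1/1.381)/(4π×203) = 1.239×10^-6 K/W
R_cellular glass = (1/1.381 − 1/1.526)/(4π×0.0405) = 0.1352 K/W
R_outer film = 1/(h·4πr_o²) = 1/(6.76×4π×1.526²) = 0.005055 K/W
R_total = 0.1402 K/W
Q = ΔT/R_total = 130/0.1402

Q ≈ 927 W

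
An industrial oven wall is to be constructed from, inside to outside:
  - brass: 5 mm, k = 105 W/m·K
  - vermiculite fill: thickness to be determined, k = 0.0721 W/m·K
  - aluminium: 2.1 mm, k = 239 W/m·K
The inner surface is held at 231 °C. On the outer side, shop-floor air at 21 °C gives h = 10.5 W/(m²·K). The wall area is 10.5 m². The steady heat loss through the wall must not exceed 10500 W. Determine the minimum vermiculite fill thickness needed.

Series thermal resistances:
R_brass = L/(kA) = 0.005/(105×10.5) = 4.535×10^-6 K/W
R_aluminium = L/(kA) = 0.0021/(239×10.5) = 8.368×10^-7 K/W
R_outer film = 1/(h_o·A) = 1/(10.5×10.5) = 0.00907 K/W
Sum of the known resistances R_other = 0.009076 K/W
Required total resistance R_tot = ΔT/Q_allow = 210/10500 = 0.02 K/W
R_vermiculite fill = R_tot − R_other = 0.01092 K/W
L = R·k·A = 0.01092×0.0721×10.5

L ≈ 8.27 mm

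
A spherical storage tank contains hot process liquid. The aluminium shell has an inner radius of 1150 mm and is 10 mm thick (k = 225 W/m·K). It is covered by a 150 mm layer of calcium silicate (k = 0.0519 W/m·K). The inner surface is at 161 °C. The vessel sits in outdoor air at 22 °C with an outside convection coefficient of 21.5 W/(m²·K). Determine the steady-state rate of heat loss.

Radial (spherical) resistances in series:
R_aluminium shell = (1/1.15 − 1/1.16)/(4π×225) = 2.651×10^-6 K/W
R_calcium silicate = (1/1.16 − 1/1.31)/(4π×0.0519) = 0.1514 K/W
R_outer film = 1/(h·4πr_o²) = 1/(21.5×4π×1.31²) = 0.002157 K/W
R_total = 0.1535 K/W
Q = ΔT/R_total = 139/0.1535

Q ≈ 905 W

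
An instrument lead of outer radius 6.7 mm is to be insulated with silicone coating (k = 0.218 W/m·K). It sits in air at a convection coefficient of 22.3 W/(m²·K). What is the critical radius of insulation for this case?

r_cr ≈ 9.78 mm

For a cylinder r_cr = k/h = 0.218/22.3
r_cr = 9.78 mm; since the bare radius (6.7 mm) is below r_cr, adding a thin layer of insulation will *increase* heat loss.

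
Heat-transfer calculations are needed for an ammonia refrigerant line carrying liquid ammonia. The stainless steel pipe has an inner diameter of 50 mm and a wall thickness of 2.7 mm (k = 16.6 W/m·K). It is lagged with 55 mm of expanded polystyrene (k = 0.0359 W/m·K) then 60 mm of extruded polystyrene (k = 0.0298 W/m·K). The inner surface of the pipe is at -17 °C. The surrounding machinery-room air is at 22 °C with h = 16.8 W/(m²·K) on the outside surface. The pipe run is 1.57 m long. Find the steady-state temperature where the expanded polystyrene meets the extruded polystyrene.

T ≈ 7.16 °C

Treating each annulus and film as a series resistance:
R_stainless steel pipe wall = ln(27.7/25)/(2π×16.6×1.57) = 6.263×10^-4 K/W
R_expanded polystyrene = ln(82.7/27.7)/(2π×0.0359×1.57) = 3.089 K/W
R_extruded polystyrene = ln(142.7/82.7)/(2π×0.0298×1.57) = 1.856 K/W
R_outer film = 1/(h_o·2πr_oL) = 1/(16.8×2π×0.1427×1.57) = 0.04229 K/W
R_total = 4.987 K/W
Q = ΔT/R_total = 39/4.987
Q = 7.82 W
T_interface = T_inner + Q·ΣR(inner→interface) = -17 + 7.82×3.089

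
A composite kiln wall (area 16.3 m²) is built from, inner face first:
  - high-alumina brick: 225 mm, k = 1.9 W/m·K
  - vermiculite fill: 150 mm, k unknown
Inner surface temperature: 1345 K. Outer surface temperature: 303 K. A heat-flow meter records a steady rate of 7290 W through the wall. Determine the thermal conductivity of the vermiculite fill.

Thermal resistances in series:
R_high-alumina brick = L/(kA) = 0.225/(1.9×16.3) = 0.007265 K/W
Sum of known resistances R_other = 0.007265 K/W
Total R = ΔT/Q = 1042/7290 = 0.1429 K/W
R_vermiculite fill = R_total − R_other = 0.1357 K/W
k = L/(R·A) = 0.15/(0.1357×16.3)

k ≈ 0.0678 W/(m·K)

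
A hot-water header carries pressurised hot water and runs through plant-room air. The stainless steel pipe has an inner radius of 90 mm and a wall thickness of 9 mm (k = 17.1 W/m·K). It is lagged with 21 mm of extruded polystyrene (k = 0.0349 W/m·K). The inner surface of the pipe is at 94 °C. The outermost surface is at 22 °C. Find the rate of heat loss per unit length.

For a radial system each layer contributes R = ln(r_out/r_in)/(2πkL); films add R = 1/(hA).
R_stainless steel pipe wall = ln(99/90)/(2π×17.1×1) = 8.871×10^-4 K/W
R_extruded polystyrene = ln(120/99)/(2π×0.0349×1) = 0.8773 K/W
R_total = 0.8782 K/W
Q = ΔT/R_total = 72/0.8782

q′ ≈ 82 W/m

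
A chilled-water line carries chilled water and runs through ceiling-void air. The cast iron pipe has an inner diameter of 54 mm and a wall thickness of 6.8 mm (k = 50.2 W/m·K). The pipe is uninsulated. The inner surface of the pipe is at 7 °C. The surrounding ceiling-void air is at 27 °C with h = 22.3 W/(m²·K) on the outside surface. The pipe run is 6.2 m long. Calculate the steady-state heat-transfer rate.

Q ≈ 585 W

For a radial system each layer contributes R = ln(r_out/r_in)/(2πkL); films add R = 1/(hA).
R_cast iron pipe wall = ln(33.8/27)/(2π×50.2×6.2) = 1.149×10^-4 K/W
R_outer film = 1/(h_o·2πr_oL) = 1/(22.3×2π×0.0338×6.2) = 0.03406 K/W
R_total = 0.03417 K/W
Q = ΔT/R_total = 20/0.03417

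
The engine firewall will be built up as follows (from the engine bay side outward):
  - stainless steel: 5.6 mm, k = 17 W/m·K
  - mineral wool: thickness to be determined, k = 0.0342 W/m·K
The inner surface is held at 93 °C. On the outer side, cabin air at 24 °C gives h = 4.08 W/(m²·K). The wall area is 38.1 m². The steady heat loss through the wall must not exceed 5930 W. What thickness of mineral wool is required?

Model the wall as resistances in series:
R_stainless steel = L/(kA) = 0.0056/(17×38.1) = 8.646×10^-6 K/W
R_outer film = 1/(h_o·A) = 1/(4.08×38.1) = 0.006433 K/W
Sum of the known resistances R_other = 0.006442 K/W
Required total resistance R_tot = ΔT/Q_allow = 69/5930 = 0.01164 K/W
R_mineral wool = R_tot − R_other = 0.005194 K/W
L = R·k·A = 0.005194×0.0342×38.1

L ≈ 6.77 mm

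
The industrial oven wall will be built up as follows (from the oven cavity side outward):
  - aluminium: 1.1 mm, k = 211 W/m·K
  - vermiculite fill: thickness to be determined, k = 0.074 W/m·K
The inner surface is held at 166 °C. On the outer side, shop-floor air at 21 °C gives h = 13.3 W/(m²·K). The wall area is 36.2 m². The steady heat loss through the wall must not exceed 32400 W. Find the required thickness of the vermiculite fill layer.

Series thermal resistances:
R_aluminium = L/(kA) = 0.0011/(211×36.2) = 1.44×10^-7 K/W
R_outer film = 1/(h_o·A) = 1/(13.3×36.2) = 0.002077 K/W
Sum of the known resistances R_other = 0.002077 K/W
Required total resistance R_tot = ΔT/Q_allow = 145/32400 = 0.004475 K/W
R_vermiculite fill = R_tot − R_other = 0.002398 K/W
L = R·k·A = 0.002398×0.074×36.2

L ≈ 6.42 mm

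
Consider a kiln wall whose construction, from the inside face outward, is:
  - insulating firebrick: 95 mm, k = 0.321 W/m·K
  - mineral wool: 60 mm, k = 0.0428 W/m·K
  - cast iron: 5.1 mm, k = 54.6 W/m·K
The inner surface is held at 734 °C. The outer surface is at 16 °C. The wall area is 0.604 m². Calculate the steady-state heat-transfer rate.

Thermal resistances in series:
R_insulating firebrick = L/(kA) = 0.095/(0.321×0.604) = 0.49 K/W
R_mineral wool = L/(kA) = 0.06/(0.0428×0.604) = 2.321 K/W
R_cast iron = L/(kA) = 0.0051/(54.6×0.604) = 1.546×10^-4 K/W
R_total = 2.811 K/W
Q = ΔT / R_total = 718 / 2.811

Q ≈ 255 W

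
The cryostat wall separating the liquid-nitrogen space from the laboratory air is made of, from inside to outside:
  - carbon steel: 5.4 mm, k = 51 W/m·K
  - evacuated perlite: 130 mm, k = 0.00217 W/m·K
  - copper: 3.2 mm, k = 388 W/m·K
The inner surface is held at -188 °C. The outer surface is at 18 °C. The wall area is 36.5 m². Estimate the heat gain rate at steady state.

Q ≈ 126 W

Using the resistance-network approach (series):
R_carbon steel = L/(kA) = 0.0054/(51×36.5) = 2.901×10^-6 K/W
R_evacuated perlite = L/(kA) = 0.13/(0.00217×36.5) = 1.641 K/W
R_copper = L/(kA) = 0.0032/(388×36.5) = 2.26×10^-7 K/W
R_total = 1.641 K/W
Q = ΔT / R_total = 206 / 1.641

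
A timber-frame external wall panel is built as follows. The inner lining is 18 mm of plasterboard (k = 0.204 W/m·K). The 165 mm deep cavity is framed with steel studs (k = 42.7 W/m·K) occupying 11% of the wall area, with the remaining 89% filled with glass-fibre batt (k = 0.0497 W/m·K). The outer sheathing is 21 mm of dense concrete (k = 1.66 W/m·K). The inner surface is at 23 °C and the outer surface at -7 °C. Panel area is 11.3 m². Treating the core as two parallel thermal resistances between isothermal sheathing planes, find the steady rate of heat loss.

Sheathing layers in series; stud and cavity paths in parallel between them.
R_inner = 0.018/(0.204×11.3) = 0.007808 K/W
R_stud  = 0.165/(42.7×0.11×11.3) = 0.003109 K/W
R_cav   = 0.165/(0.0497×0.89×11.3) = 0.3301 K/W
1/R_core = 1/R_stud + 1/R_cav → R_core = 0.00308 K/W
R_outer = 0.021/(1.66×11.3) = 0.00112 K/W
R_total = 0.01201 K/W
Q = ΔT/R_total = 30/0.01201

Q ≈ 2500 W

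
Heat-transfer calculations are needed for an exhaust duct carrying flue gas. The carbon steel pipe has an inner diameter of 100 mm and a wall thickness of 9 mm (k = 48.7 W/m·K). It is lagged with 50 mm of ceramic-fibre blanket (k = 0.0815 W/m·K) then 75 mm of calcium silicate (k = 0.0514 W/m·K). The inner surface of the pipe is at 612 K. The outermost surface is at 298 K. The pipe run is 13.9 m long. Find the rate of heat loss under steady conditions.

Radial resistances (cylindrical: R_cond = ln(r_o/r_i)/(2πkL), R_conv = 1/(h·2πrL)):
R_carbon steel pipe wall = ln(59/50)/(2π×48.7×13.9) = 3.891×10^-5 K/W
R_ceramic-fibre blanket = ln(109/59)/(2π×0.0815×13.9) = 0.08623 K/W
R_calcium silicate = ln(184/109)/(2π×0.0514×13.9) = 0.1166 K/W
R_total = 0.2029 K/W
Q = ΔT/R_total = 314/0.2029

Q ≈ 1550 W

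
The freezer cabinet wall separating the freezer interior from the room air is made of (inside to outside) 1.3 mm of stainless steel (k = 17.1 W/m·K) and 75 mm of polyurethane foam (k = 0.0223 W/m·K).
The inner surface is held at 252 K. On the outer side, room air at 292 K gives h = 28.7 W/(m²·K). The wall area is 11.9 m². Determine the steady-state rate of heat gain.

Series thermal resistances:
R_stainless steel = L/(kA) = 0.0013/(17.1×11.9) = 6.389×10^-6 K/W
R_polyurethane foam = L/(kA) = 0.075/(0.0223×11.9) = 0.2826 K/W
R_outer film = 1/(h_o·A) = 1/(28.7×11.9) = 0.002928 K/W
R_total = 0.2856 K/W
Q = ΔT / R_total = 40 / 0.2856

Q ≈ 140 W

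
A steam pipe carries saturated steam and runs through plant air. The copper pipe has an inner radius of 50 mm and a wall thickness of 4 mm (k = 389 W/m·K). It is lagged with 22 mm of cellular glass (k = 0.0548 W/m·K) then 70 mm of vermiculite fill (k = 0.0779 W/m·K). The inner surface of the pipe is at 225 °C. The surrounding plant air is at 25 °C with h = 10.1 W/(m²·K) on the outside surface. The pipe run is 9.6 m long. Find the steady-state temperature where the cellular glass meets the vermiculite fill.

T ≈ 143 °C

Per-layer cylindrical resistances, series-summed:
R_copper pipe wall = ln(54/50)/(2π×389×9.6) = 3.28×10^-6 K/W
R_cellular glass = ln(76/54)/(2π×0.0548×9.6) = 0.1034 K/W
R_vermiculite fill = ln(146/76)/(2π×0.0779×9.6) = 0.1389 K/W
R_outer film = 1/(h_o·2πr_oL) = 1/(10.1×2π×0.146×9.6) = 0.01124 K/W
R_total = 0.2536 K/W
Q = ΔT/R_total = 200/0.2536
Q = 789 W
T_interface = T_inner − Q·ΣR(inner→interface) = 225 − 789×0.1034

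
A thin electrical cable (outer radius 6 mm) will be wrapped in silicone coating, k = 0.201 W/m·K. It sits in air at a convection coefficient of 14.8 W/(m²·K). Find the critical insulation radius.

For a cylinder r_cr = k/h = 0.201/14.8
r_cr = 13.6 mm; since the bare radius (6 mm) is below r_cr, adding a thin layer of insulation will *increase* heat loss.

r_cr ≈ 13.6 mm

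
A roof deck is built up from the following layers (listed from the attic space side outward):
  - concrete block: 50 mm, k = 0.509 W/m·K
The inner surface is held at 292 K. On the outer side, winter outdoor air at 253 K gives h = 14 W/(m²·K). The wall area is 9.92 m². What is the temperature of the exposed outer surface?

Treating each layer as a thermal resistance in series:
R_concrete block = L/(kA) = 0.05/(0.509×9.92) = 0.009902 K/W
R_outer film = 1/(h_o·A) = 1/(14×9.92) = 0.0072 K/W
R_total = 0.0171 K/W;  Q = ΔT/R_total = 39/0.0171 = 2280 W
T_interface = T_inner − Q·ΣR(inner→interface) = 292 − 2280×0.009902

T ≈ 269 K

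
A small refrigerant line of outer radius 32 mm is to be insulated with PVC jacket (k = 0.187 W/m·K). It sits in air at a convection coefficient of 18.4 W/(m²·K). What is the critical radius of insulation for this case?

For a cylinder r_cr = k/h = 0.187/18.4
r_cr = 10.2 mm; since the bare radius (32 mm) is above r_cr, any added insulation will reduce heat loss.

r_cr ≈ 10.2 mm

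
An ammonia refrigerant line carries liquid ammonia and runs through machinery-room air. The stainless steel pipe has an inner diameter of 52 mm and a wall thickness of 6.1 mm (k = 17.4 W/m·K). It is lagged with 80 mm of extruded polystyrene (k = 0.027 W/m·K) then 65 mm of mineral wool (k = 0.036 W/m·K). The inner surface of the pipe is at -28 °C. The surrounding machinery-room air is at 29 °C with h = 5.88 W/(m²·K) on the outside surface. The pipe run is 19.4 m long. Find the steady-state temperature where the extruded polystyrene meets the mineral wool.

Radial resistances (cylindrical: R_cond = ln(r_o/r_i)/(2πkL), R_conv = 1/(h·2πrL)):
R_stainless steel pipe wall = ln(32.1/26)/(2π×17.4×19.4) = 9.937×10^-5 K/W
R_extruded polystyrene = ln(112.1/32.1)/(2π×0.027×19.4) = 0.38 K/W
R_mineral wool = ln(177.1/112.1)/(2π×0.036×19.4) = 0.1042 K/W
R_outer film = 1/(h_o·2πr_oL) = 1/(5.88×2π×0.1771×19.4) = 0.007878 K/W
R_total = 0.4922 K/W
Q = ΔT/R_total = 57/0.4922
Q = 116 W
T_interface = T_inner + Q·ΣR(inner→interface) = -28 + 116×0.3801

T ≈ 16 °C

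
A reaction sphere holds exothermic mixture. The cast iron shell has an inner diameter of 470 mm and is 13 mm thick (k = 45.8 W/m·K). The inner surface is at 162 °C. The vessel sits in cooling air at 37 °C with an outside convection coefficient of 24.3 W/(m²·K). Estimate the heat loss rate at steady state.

Spherical conduction: R = (1/r_in − 1/r_out)/(4πk) per layer; series-sum.
R_cast iron shell = (1/0.235 − 1/0.248)/(4π×45.8) = 3.876×10^-4 K/W
R_outer film = 1/(h·4πr_o²) = 1/(24.3×4π×0.248²) = 0.05325 K/W
R_total = 0.05363 K/W
Q = ΔT/R_total = 125/0.05363

Q ≈ 2330 W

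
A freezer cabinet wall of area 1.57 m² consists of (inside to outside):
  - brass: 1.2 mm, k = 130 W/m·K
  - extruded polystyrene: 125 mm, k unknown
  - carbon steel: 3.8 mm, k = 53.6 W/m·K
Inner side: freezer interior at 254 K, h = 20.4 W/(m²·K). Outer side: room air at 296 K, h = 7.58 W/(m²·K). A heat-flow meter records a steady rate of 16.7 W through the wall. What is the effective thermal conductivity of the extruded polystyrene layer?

Treating each layer as a thermal resistance in series:
R_inner film = 1/(h_i·A) = 1/(20.4×1.57) = 0.03122 K/W
R_brass = L/(kA) = 0.0012/(130×1.57) = 5.879×10^-6 K/W
R_carbon steel = L/(kA) = 0.0038/(53.6×1.57) = 4.516×10^-5 K/W
R_outer film = 1/(h_o·A) = 1/(7.58×1.57) = 0.08403 K/W
Sum of known resistances R_other = 0.1153 K/W
Total R = ΔT/Q = 42/16.7 = 2.515 K/W
R_extruded polystyrene = R_total − R_other = 2.4 K/W
k = L/(R·A) = 0.125/(2.4×1.57)

k ≈ 0.0332 W/(m·K)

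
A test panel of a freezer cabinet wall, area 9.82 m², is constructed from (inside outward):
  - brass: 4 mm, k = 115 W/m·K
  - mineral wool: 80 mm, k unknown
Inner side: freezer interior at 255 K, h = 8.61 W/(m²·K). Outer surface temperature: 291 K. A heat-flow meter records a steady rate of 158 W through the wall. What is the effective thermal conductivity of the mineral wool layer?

Thermal resistances in series:
R_inner film = 1/(h_i·A) = 1/(8.61×9.82) = 0.01183 K/W
R_brass = L/(kA) = 0.004/(115×9.82) = 3.542×10^-6 K/W
Sum of known resistances R_other = 0.01183 K/W
Total R = ΔT/Q = 36/158 = 0.2278 K/W
R_mineral wool = R_total − R_other = 0.216 K/W
k = L/(R·A) = 0.08/(0.216×9.82)

k ≈ 0.0377 W/(m·K)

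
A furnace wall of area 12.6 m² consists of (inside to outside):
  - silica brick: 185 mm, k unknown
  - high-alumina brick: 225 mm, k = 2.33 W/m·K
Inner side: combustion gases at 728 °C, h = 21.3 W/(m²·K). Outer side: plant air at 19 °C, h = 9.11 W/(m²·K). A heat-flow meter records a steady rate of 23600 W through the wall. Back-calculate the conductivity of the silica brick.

Model the wall as resistances in series:
R_inner film = 1/(h_i·A) = 1/(21.3×12.6) = 0.003726 K/W
R_high-alumina brick = L/(kA) = 0.225/(2.33×12.6) = 0.007664 K/W
R_outer film = 1/(h_o·A) = 1/(9.11×12.6) = 0.008712 K/W
Sum of known resistances R_other = 0.0201 K/W
Total R = ΔT/Q = 709/23600 = 0.03004 K/W
R_silica brick = R_total − R_other = 0.00994 K/W
k = L/(R·A) = 0.185/(0.00994×12.6)

k ≈ 1.48 W/(m·K)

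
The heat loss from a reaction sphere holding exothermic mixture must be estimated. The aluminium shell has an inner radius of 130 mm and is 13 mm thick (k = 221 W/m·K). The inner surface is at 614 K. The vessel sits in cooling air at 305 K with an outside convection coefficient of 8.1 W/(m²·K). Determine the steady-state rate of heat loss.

Q ≈ 643 W

Radial (spherical) resistances in series:
R_aluminium shell = (1/0.13 − 1/0.143)/(4π×221) = 2.518×10^-4 K/W
R_outer film = 1/(h·4πr_o²) = 1/(8.1×4π×0.143²) = 0.4804 K/W
R_total = 0.4807 K/W
Q = ΔT/R_total = 309/0.4807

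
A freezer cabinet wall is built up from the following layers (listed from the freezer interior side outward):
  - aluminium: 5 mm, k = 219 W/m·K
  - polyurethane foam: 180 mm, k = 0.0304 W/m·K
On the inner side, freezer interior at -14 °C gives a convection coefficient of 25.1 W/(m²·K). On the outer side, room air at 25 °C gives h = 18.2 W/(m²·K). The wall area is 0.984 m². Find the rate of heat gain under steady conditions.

Model the wall as resistances in series:
R_inner film = 1/(h_i·A) = 1/(25.1×0.984) = 0.04049 K/W
R_aluminium = L/(kA) = 0.005/(219×0.984) = 2.32×10^-5 K/W
R_polyurethane foam = L/(kA) = 0.18/(0.0304×0.984) = 6.017 K/W
R_outer film = 1/(h_o·A) = 1/(18.2×0.984) = 0.05584 K/W
R_total = 6.114 K/W
Q = ΔT / R_total = 39 / 6.114

Q ≈ 6.38 W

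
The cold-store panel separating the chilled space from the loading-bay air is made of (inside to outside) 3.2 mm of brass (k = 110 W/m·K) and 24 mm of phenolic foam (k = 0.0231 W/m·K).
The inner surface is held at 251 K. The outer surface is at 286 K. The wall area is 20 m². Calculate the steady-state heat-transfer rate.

Q ≈ 674 W

Series thermal resistances:
R_brass = L/(kA) = 0.0032/(110×20) = 1.455×10^-6 K/W
R_phenolic foam = L/(kA) = 0.024/(0.0231×20) = 0.05195 K/W
R_total = 0.05195 K/W
Q = ΔT / R_total = 35 / 0.05195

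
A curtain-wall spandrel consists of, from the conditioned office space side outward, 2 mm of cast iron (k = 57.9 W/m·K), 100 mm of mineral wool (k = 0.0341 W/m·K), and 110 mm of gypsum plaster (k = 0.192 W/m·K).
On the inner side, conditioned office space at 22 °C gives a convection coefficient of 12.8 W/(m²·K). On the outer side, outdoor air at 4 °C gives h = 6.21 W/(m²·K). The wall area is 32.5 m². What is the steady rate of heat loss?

Q ≈ 156 W

Model the wall as resistances in series:
R_inner film = 1/(h_i·A) = 1/(12.8×32.5) = 0.002404 K/W
R_cast iron = L/(kA) = 0.002/(57.9×32.5) = 1.063×10^-6 K/W
R_mineral wool = L/(kA) = 0.1/(0.0341×32.5) = 0.09023 K/W
R_gypsum plaster = L/(kA) = 0.11/(0.192×32.5) = 0.01763 K/W
R_outer film = 1/(h_o·A) = 1/(6.21×32.5) = 0.004955 K/W
R_total = 0.1152 K/W
Q = ΔT / R_total = 18 / 0.1152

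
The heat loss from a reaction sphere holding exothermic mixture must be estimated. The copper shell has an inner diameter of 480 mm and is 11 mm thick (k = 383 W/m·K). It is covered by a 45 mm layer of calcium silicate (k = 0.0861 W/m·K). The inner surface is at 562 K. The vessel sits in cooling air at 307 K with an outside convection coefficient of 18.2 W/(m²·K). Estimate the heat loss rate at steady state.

Q ≈ 418 W

Radial (spherical) resistances in series:
R_copper shell = (1/0.24 − 1/0.251)/(4π×383) = 3.794×10^-5 K/W
R_calcium silicate = (1/0.251 − 1/0.296)/(4π×0.0861) = 0.5598 K/W
R_outer film = 1/(h·4πr_o²) = 1/(18.2×4π×0.296²) = 0.0499 K/W
R_total = 0.6097 K/W
Q = ΔT/R_total = 255/0.6097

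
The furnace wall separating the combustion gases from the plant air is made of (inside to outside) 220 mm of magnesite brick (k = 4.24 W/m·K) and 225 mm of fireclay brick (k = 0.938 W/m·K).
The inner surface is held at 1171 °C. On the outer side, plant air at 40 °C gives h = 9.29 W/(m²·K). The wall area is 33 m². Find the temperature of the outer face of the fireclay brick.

T ≈ 345 °C

Treating each layer as a thermal resistance in series:
R_magnesite brick = L/(kA) = 0.22/(4.24×33) = 0.001572 K/W
R_fireclay brick = L/(kA) = 0.225/(0.938×33) = 0.007269 K/W
R_outer film = 1/(h_o·A) = 1/(9.29×33) = 0.003262 K/W
R_total = 0.0121 K/W;  Q = ΔT/R_total = 1131/0.0121 = 93450 W
T_interface = T_inner − Q·ΣR(inner→interface) = 1171 − 93400×0.008841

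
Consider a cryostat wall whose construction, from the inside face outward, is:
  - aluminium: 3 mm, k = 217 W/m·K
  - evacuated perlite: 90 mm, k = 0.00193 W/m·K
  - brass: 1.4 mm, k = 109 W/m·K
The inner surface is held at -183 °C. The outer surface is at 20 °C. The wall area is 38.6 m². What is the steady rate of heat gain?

Q ≈ 168 W

Model the wall as resistances in series:
R_aluminium = L/(kA) = 0.003/(217×38.6) = 3.582×10^-7 K/W
R_evacuated perlite = L/(kA) = 0.09/(0.00193×38.6) = 1.208 K/W
R_brass = L/(kA) = 0.0014/(109×38.6) = 3.327×10^-7 K/W
R_total = 1.208 K/W
Q = ΔT / R_total = 203 / 1.208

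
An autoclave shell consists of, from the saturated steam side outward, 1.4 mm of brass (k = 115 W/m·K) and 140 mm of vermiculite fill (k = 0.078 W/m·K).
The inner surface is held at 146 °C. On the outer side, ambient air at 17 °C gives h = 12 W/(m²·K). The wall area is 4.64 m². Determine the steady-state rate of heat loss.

Q ≈ 319 W

Thermal resistances in series:
R_brass = L/(kA) = 0.0014/(115×4.64) = 2.624×10^-6 K/W
R_vermiculite fill = L/(kA) = 0.14/(0.078×4.64) = 0.3868 K/W
R_outer film = 1/(h_o·A) = 1/(12×4.64) = 0.01796 K/W
R_total = 0.4048 K/W
Q = ΔT / R_total = 129 / 0.4048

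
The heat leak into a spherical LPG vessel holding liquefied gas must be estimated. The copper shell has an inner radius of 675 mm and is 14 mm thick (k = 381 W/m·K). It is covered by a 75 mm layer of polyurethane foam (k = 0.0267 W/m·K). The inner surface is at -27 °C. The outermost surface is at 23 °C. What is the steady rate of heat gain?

Each spherical layer contributes R = (1/r_i − 1/r_o)/(4πk):
R_copper shell = (1/0.675 − 1/0.689)/(4π×381) = 6.287×10^-6 K/W
R_polyurethane foam = (1/0.689 − 1/0.764)/(4π×0.0267) = 0.4246 K/W
R_total = 0.4247 K/W
Q = ΔT/R_total = 50/0.4247

Q ≈ 118 W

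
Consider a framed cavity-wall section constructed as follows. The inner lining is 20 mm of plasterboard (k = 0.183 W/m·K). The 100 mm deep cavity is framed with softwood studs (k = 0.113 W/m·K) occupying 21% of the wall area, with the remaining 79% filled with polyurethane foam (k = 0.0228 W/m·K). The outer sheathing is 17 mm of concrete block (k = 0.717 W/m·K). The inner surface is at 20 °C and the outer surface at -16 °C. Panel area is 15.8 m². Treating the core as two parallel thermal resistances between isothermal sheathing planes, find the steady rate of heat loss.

Q ≈ 225 W

Sheathing layers in series; stud and cavity paths in parallel between them.
R_inner = 0.02/(0.183×15.8) = 0.006917 K/W
R_stud  = 0.1/(0.113×0.21×15.8) = 0.2667 K/W
R_cav   = 0.1/(0.0228×0.79×15.8) = 0.3514 K/W
1/R_core = 1/R_stud + 1/R_cav → R_core = 0.1516 K/W
R_outer = 0.017/(0.717×15.8) = 0.001501 K/W
R_total = 0.16 K/W
Q = ΔT/R_total = 36/0.16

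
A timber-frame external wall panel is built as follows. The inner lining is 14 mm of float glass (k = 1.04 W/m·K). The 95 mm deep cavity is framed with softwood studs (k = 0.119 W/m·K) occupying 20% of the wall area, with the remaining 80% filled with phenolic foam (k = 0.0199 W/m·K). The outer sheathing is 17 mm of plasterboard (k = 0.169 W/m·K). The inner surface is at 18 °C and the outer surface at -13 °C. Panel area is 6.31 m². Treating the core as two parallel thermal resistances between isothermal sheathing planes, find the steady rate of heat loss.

Sheathing layers in series; stud and cavity paths in parallel between them.
R_inner = 0.014/(1.04×6.31) = 0.002133 K/W
R_stud  = 0.095/(0.119×0.2×6.31) = 0.6326 K/W
R_cav   = 0.095/(0.0199×0.8×6.31) = 0.9457 K/W
1/R_core = 1/R_stud + 1/R_cav → R_core = 0.379 K/W
R_outer = 0.017/(0.169×6.31) = 0.01594 K/W
R_total = 0.3971 K/W
Q = ΔT/R_total = 31/0.3971

Q ≈ 78.1 W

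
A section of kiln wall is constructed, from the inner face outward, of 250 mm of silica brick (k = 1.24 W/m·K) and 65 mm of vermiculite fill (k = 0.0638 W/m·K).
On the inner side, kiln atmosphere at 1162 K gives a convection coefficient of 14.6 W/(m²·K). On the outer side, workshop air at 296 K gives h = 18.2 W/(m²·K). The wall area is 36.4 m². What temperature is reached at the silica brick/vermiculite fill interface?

T ≈ 988 K

Treating each layer as a thermal resistance in series:
R_inner film = 1/(h_i·A) = 1/(14.6×36.4) = 0.001882 K/W
R_silica brick = L/(kA) = 0.25/(1.24×36.4) = 0.005539 K/W
R_vermiculite fill = L/(kA) = 0.065/(0.0638×36.4) = 0.02799 K/W
R_outer film = 1/(h_o·A) = 1/(18.2×36.4) = 0.001509 K/W
R_total = 0.03692 K/W;  Q = ΔT/R_total = 866/0.03692 = 23460 W
T_interface = T_inner − Q·ΣR(inner→interface) = 1162 − 23500×0.00742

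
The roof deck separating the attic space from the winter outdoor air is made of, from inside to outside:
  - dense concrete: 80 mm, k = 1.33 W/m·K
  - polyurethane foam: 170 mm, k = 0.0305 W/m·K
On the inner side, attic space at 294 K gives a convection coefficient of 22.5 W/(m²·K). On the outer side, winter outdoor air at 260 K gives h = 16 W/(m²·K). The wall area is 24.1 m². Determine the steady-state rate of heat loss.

Q ≈ 143 W

Series thermal resistances:
R_inner film = 1/(h_i·A) = 1/(22.5×24.1) = 0.001844 K/W
R_dense concrete = L/(kA) = 0.08/(1.33×24.1) = 0.002496 K/W
R_polyurethane foam = L/(kA) = 0.17/(0.0305×24.1) = 0.2313 K/W
R_outer film = 1/(h_o·A) = 1/(16×24.1) = 0.002593 K/W
R_total = 0.2382 K/W
Q = ΔT / R_total = 34 / 0.2382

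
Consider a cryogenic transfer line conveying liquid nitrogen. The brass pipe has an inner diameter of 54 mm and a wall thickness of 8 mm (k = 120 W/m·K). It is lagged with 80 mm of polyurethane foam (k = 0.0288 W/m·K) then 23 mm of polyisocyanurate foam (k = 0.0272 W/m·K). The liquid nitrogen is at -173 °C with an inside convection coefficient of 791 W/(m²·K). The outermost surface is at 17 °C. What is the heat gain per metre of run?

q′ ≈ 24.8 W/m

For a radial system each layer contributes R = ln(r_out/r_in)/(2πkL); films add R = 1/(hA).
R_inner film = 1/(h_i·2πr₁L) = 1/(791×2π×0.027×1) = 0.007452 K/W
R_brass pipe wall = ln(35/27)/(2π×120×1) = 3.442×10^-4 K/W
R_polyurethane foam = ln(115/35)/(2π×0.0288×1) = 6.574 K/W
R_polyisocyanurate foam = ln(138/115)/(2π×0.0272×1) = 1.067 K/W
R_total = 7.649 K/W
Q = ΔT/R_total = 190/7.649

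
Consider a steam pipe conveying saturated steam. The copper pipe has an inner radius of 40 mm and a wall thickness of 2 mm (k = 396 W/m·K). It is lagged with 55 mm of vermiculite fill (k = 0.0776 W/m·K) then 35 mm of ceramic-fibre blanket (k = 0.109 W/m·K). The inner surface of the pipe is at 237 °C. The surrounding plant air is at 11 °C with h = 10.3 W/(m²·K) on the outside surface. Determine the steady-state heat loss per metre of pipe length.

Cylindrical conduction, so R = ln(r₂/r₁)/(2πkL) per layer, in series:
R_copper pipe wall = ln(42/40)/(2π×396×1) = 1.961×10^-5 K/W
R_vermiculite fill = ln(97/42)/(2π×0.0776×1) = 1.717 K/W
R_ceramic-fibre blanket = ln(132/97)/(2π×0.109×1) = 0.4499 K/W
R_outer film = 1/(h_o·2πr_oL) = 1/(10.3×2π×0.132×1) = 0.1171 K/W
R_total = 2.284 K/W
Q = ΔT/R_total = 226/2.284

q′ ≈ 99 W/m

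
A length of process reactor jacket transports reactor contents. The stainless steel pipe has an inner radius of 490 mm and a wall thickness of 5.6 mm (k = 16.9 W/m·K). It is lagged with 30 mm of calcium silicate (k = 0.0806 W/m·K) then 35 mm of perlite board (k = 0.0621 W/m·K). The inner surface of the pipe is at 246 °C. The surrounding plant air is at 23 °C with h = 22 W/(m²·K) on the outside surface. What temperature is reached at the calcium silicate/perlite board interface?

T ≈ 158 °C

Treating each annulus and film as a series resistance:
R_stainless steel pipe wall = ln(495.6/490)/(2π×16.9×1) = 1.07×10^-4 K/W
R_calcium silicate = ln(525.6/495.6)/(2π×0.0806×1) = 0.1161 K/W
R_perlite board = ln(560.6/525.6)/(2π×0.0621×1) = 0.1652 K/W
R_outer film = 1/(h_o·2πr_oL) = 1/(22×2π×0.5606×1) = 0.0129 K/W
R_total = 0.2943 K/W
Q = ΔT/R_total = 223/0.2943
Q = 758 W/m
T_interface = T_inner − Q·ΣR(inner→interface) = 246 − 758×0.1162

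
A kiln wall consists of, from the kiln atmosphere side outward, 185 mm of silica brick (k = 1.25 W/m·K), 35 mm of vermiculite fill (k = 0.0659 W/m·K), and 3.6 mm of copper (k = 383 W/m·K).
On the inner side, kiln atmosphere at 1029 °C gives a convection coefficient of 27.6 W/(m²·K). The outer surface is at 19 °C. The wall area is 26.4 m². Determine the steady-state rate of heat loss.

Q ≈ 37300 W

Model the wall as resistances in series:
R_inner film = 1/(h_i·A) = 1/(27.6×26.4) = 0.001372 K/W
R_silica brick = L/(kA) = 0.185/(1.25×26.4) = 0.005606 K/W
R_vermiculite fill = L/(kA) = 0.035/(0.0659×26.4) = 0.02012 K/W
R_copper = L/(kA) = 0.0036/(383×26.4) = 3.56×10^-7 K/W
R_total = 0.0271 K/W
Q = ΔT / R_total = 1010 / 0.0271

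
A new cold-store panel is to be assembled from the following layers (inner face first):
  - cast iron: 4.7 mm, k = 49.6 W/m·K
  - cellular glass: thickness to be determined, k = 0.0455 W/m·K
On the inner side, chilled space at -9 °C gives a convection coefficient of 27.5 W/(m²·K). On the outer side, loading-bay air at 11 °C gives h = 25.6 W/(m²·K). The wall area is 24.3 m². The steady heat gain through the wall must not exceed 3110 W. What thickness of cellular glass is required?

L ≈ 3.67 mm

Model the wall as resistances in series:
R_inner film = 1/(h_i·A) = 1/(27.5×24.3) = 0.001496 K/W
R_cast iron = L/(kA) = 0.0047/(49.6×24.3) = 3.9×10^-6 K/W
R_outer film = 1/(h_o·A) = 1/(25.6×24.3) = 0.001608 K/W
Sum of the known resistances R_other = 0.003108 K/W
Required total resistance R_tot = ΔT/Q_allow = 20/3110 = 0.006431 K/W
R_cellular glass = R_tot − R_other = 0.003323 K/W
L = R·k·A = 0.003323×0.0455×24.3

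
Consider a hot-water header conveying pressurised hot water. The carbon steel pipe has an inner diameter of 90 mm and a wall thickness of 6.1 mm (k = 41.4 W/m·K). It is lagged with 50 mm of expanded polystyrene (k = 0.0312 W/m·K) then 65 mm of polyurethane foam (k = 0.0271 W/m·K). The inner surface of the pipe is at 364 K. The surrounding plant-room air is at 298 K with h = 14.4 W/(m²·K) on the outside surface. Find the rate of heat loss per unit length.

q′ ≈ 10.2 W/m

Cylindrical conduction, so R = ln(r₂/r₁)/(2πkL) per layer, in series:
R_carbon steel pipe wall = ln(51.1/45)/(2π×41.4×1) = 4.887×10^-4 K/W
R_expanded polystyrene = ln(101.1/51.1)/(2π×0.0312×1) = 3.481 K/W
R_polyurethane foam = ln(166.1/101.1)/(2π×0.0271×1) = 2.916 K/W
R_outer film = 1/(h_o·2πr_oL) = 1/(14.4×2π×0.1661×1) = 0.06654 K/W
R_total = 6.463 K/W
Q = ΔT/R_total = 66/6.463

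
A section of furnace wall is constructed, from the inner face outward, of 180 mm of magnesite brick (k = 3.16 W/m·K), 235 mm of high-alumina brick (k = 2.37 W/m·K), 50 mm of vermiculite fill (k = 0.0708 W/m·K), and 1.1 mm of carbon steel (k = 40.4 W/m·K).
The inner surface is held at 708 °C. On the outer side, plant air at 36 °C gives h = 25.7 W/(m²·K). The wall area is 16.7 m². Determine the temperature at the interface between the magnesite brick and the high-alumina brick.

Thermal resistances in series:
R_magnesite brick = L/(kA) = 0.18/(3.16×16.7) = 0.003411 K/W
R_high-alumina brick = L/(kA) = 0.235/(2.37×16.7) = 0.005937 K/W
R_vermiculite fill = L/(kA) = 0.05/(0.0708×16.7) = 0.04229 K/W
R_carbon steel = L/(kA) = 0.0011/(40.4×16.7) = 1.63×10^-6 K/W
R_outer film = 1/(h_o·A) = 1/(25.7×16.7) = 0.00233 K/W
R_total = 0.05397 K/W;  Q = ΔT/R_total = 672/0.05397 = 12450 W
T_interface = T_inner − Q·ΣR(inner→interface) = 708 − 12500×0.003411

T ≈ 666 °C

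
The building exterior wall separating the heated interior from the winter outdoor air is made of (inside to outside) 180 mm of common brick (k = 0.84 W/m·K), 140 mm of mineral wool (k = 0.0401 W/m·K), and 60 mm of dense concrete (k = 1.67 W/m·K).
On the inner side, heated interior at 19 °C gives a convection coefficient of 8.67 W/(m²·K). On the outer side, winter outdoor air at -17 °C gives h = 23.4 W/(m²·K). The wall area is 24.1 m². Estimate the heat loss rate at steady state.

Series thermal resistances:
R_inner film = 1/(h_i·A) = 1/(8.67×24.1) = 0.004786 K/W
R_common brick = L/(kA) = 0.18/(0.84×24.1) = 0.008892 K/W
R_mineral wool = L/(kA) = 0.14/(0.0401×24.1) = 0.1449 K/W
R_dense concrete = L/(kA) = 0.06/(1.67×24.1) = 0.001491 K/W
R_outer film = 1/(h_o·A) = 1/(23.4×24.1) = 0.001773 K/W
R_total = 0.1618 K/W
Q = ΔT / R_total = 36 / 0.1618

Q ≈ 222 W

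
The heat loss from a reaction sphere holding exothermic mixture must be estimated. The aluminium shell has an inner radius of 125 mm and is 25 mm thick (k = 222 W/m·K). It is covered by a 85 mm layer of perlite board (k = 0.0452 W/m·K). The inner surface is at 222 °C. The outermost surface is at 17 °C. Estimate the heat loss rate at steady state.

Q ≈ 48.3 W

Each spherical layer contributes R = (1/r_i − 1/r_o)/(4πk):
R_aluminium shell = (1/0.125 − 1/0.15)/(4π×222) = 4.779×10^-4 K/W
R_perlite board = (1/0.15 − 1/0.235)/(4π×0.0452) = 4.245 K/W
R_total = 4.246 K/W
Q = ΔT/R_total = 205/4.246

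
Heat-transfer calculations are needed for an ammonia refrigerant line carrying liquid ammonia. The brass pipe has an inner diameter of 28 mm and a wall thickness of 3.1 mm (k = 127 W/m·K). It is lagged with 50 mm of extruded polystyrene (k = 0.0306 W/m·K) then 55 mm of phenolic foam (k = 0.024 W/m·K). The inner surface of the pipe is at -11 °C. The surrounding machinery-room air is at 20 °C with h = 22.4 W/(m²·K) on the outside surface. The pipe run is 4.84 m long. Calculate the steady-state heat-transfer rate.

Q ≈ 13.5 W

For a radial system each layer contributes R = ln(r_out/r_in)/(2πkL); films add R = 1/(hA).
R_brass pipe wall = ln(17.1/14)/(2π×127×4.84) = 5.179×10^-5 K/W
R_extruded polystyrene = ln(67.1/17.1)/(2π×0.0306×4.84) = 1.469 K/W
R_phenolic foam = ln(122.1/67.1)/(2π×0.024×4.84) = 0.8202 K/W
R_outer film = 1/(h_o·2πr_oL) = 1/(22.4×2π×0.1221×4.84) = 0.01202 K/W
R_total = 2.301 K/W
Q = ΔT/R_total = 31/2.301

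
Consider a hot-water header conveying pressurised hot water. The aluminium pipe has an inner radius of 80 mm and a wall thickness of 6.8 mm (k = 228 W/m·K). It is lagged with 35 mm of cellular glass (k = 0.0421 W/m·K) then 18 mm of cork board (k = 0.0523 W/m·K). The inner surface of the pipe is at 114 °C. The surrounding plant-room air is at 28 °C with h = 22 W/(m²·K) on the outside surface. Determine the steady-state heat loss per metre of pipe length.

Treating each annulus and film as a series resistance:
R_aluminium pipe wall = ln(86.8/80)/(2π×228×1) = 5.695×10^-5 K/W
R_cellular glass = ln(121.8/86.8)/(2π×0.0421×1) = 1.281 K/W
R_cork board = ln(139.8/121.8)/(2π×0.0523×1) = 0.4194 K/W
R_outer film = 1/(h_o·2πr_oL) = 1/(22×2π×0.1398×1) = 0.05175 K/W
R_total = 1.752 K/W
Q = ΔT/R_total = 86/1.752

q′ ≈ 49.1 W/m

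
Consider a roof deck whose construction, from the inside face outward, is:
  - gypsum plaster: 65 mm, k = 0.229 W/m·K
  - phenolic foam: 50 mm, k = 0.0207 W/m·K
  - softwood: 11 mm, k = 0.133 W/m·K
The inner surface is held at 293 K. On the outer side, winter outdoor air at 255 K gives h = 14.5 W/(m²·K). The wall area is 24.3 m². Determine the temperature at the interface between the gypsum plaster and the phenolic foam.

T ≈ 289 K

Series thermal resistances:
R_gypsum plaster = L/(kA) = 0.065/(0.229×24.3) = 0.01168 K/W
R_phenolic foam = L/(kA) = 0.05/(0.0207×24.3) = 0.0994 K/W
R_softwood = L/(kA) = 0.011/(0.133×24.3) = 0.003404 K/W
R_outer film = 1/(h_o·A) = 1/(14.5×24.3) = 0.002838 K/W
R_total = 0.1173 K/W;  Q = ΔT/R_total = 38/0.1173 = 323.9 W
T_interface = T_inner − Q·ΣR(inner→interface) = 293 − 324×0.01168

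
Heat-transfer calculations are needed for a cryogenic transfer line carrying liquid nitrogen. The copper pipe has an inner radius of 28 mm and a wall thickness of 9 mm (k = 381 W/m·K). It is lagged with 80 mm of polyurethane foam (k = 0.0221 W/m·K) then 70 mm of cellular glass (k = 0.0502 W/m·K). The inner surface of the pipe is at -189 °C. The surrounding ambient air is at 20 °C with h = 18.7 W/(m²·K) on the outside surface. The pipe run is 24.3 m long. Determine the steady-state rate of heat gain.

Q ≈ 517 W

Treating each annulus and film as a series resistance:
R_copper pipe wall = ln(37/28)/(2π×381×24.3) = 4.791×10^-6 K/W
R_polyurethane foam = ln(117/37)/(2π×0.0221×24.3) = 0.3412 K/W
R_cellular glass = ln(187/117)/(2π×0.0502×24.3) = 0.06118 K/W
R_outer film = 1/(h_o·2πr_oL) = 1/(18.7×2π×0.187×24.3) = 0.001873 K/W
R_total = 0.4042 K/W
Q = ΔT/R_total = 209/0.4042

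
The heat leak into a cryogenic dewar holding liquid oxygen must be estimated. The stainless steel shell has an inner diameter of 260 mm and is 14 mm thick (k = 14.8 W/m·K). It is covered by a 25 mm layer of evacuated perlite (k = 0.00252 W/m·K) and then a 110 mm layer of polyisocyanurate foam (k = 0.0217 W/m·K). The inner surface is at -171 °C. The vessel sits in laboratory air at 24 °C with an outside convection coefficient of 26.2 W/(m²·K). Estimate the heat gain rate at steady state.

For a spherical shell R = (1/r₁ − 1/r₂)/(4πk); film R = 1/(h·4πr²). In series:
R_stainless steel shell = (1/0.13 − 1/0.144)/(4π×14.8) = 0.004021 K/W
R_evacuated perlite = (1/0.144 − 1/0.169)/(4π×0.00252) = 32.44 K/W
R_polyisocyanurate foam = (1/0.169 − 1/0.279)/(4π×0.0217) = 8.555 K/W
R_outer film = 1/(h·4πr_o²) = 1/(26.2×4π×0.279²) = 0.03902 K/W
R_total = 41.04 K/W
Q = ΔT/R_total = 195/41.04

Q ≈ 4.75 W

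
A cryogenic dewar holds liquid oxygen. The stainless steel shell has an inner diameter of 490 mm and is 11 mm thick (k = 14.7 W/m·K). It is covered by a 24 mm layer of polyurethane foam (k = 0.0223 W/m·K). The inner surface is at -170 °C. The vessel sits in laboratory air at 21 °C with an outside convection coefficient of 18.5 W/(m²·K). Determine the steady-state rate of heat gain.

Spherical conduction: R = (1/r_in − 1/r_out)/(4πk) per layer; series-sum.
R_stainless steel shell = (1/0.245 − 1/0.256)/(4π×14.7) = 9.494×10^-4 K/W
R_polyurethane foam = (1/0.256 − 1/0.28)/(4π×0.0223) = 1.195 K/W
R_outer film = 1/(h·4πr_o²) = 1/(18.5×4π×0.28²) = 0.05487 K/W
R_total = 1.251 K/W
Q = ΔT/R_total = 191/1.251

Q ≈ 153 W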